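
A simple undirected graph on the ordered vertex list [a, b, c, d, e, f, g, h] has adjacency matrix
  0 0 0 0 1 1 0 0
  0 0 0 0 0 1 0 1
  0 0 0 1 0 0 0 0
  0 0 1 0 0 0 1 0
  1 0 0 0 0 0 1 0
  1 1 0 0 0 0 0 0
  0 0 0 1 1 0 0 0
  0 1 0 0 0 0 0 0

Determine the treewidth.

1

A width-1 tree decomposition is:
Bags: B1 = {b, h}  B2 = {b, f}  B3 = {a, f}  B4 = {a, e}  B5 = {e, g}  B6 = {d, g}  B7 = {c, d}
Tree: B1–B2, B2–B3, B3–B4, B4–B5, B5–B6, B6–B7
Each bag holds 2 vertices, so the decomposition has width 1, which upper-bounds the treewidth. Any graph with an edge has treewidth ≥ 1, and G has the edge h–b. Combining the bounds, tw(G) = 1.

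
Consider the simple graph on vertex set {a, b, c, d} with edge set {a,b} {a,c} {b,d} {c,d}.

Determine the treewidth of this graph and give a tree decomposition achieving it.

Treewidth 2.
One such decomposition:
Bags: B1 = {a, b, c}  B2 = {b, c, d}
Tree: B1–B2

Each bag holds 3 vertices, so the decomposition has width 2, which upper-bounds the treewidth. The edges b–a–c–d–b form a cycle, so G is not a tree and its treewidth is at least 2. Hence tw(G) = 2 exactly.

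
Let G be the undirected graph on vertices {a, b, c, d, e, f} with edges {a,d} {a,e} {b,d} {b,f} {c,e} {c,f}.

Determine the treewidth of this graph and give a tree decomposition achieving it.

Treewidth 2.
One optimal decomposition is:
Bags: B1 = {a, b, d}  B2 = {a, b, e}  B3 = {b, c, e}  B4 = {b, c, f}
Tree: B1–B2, B2–B3, B3–B4

Every bag has size at most 3, so the width is 3 − 1 = 2 and tw(G) ≤ 2. For the lower bound, G contains the cycle b–d–a–e–c–f–b, so G is not a forest; only forests have treewidth ≤ 1, hence tw(G) ≥ 2. Combining the bounds, tw(G) = 2.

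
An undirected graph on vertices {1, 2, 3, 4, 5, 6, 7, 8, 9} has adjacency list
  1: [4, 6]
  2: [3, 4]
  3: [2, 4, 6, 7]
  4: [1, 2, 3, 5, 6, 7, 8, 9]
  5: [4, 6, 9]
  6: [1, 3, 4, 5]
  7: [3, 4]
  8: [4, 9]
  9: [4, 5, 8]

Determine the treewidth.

2

A width-2 tree decomposition is:
Bags: B1 = {4, 5, 6}  B2 = {3, 4, 6}  B3 = {4, 5, 9}  B4 = {3, 4, 7}  B5 = {1, 4, 6}  B6 = {2, 3, 4}  B7 = {4, 8, 9}
Tree: B1–B2, B1–B3, B2–B4, B2–B5, B2–B6, B3–B7
Every bag has size at most 3, so the width is 3 − 1 = 2 and tw(G) ≤ 2. On the other hand G contains the 3-clique {1, 4, 6}. A clique must lie in a single bag of any decomposition, so no decomposition can have width below 2. Combining the bounds, tw(G) = 2.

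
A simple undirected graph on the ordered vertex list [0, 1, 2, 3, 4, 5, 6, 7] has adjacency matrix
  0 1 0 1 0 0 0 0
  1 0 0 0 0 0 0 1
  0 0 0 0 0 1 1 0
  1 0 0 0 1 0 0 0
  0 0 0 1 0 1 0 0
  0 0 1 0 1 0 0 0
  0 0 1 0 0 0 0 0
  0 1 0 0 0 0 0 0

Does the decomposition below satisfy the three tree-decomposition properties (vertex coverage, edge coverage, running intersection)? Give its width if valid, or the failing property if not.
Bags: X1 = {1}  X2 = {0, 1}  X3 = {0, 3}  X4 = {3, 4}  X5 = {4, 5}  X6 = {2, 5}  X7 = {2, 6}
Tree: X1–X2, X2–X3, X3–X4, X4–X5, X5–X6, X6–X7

A tree decomposition must satisfy three properties: every vertex lies in some bag; for every edge, both endpoints lie together in some bag; and for every vertex, the bags containing it form a connected subtree. Here vertex 7 appears in no bag, so the decomposition is invalid.

No — vertex 7 appears in no bag.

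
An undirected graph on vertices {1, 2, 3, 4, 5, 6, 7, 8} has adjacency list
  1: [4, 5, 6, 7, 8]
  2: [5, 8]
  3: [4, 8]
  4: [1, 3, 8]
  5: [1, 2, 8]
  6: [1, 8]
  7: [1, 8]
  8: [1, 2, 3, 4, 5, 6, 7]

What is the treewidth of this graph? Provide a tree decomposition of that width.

The largest bag has 3 vertices, giving width 2; this decomposition certifies tw(G) ≤ 2. For the lower bound, the 3 vertices {1, 4, 8} are pairwise adjacent, and any tree decomposition puts a clique entirely inside one bag — forcing width ≥ 2. The upper and lower bounds meet at 2, so that is the treewidth.

Treewidth 2.
One such decomposition:
Bags: B1 = {1, 5, 8}  B2 = {1, 6, 8}  B3 = {2, 5, 8}  B4 = {1, 4, 8}  B5 = {3, 4, 8}  B6 = {1, 7, 8}
Tree: B1–B2, B1–B3, B2–B4, B4–B5, B2–B6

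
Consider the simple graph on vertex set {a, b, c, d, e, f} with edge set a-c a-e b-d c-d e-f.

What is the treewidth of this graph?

1

A width-1 tree decomposition is:
Bags: B1 = {b, d}  B2 = {c, d}  B3 = {a, c}  B4 = {a, e}  B5 = {e, f}
Tree: B1–B2, B2–B3, B3–B4, B4–B5
The largest bag has 2 vertices, giving width 1; this decomposition certifies tw(G) ≤ 1. Any graph with an edge has treewidth ≥ 1, and G has the edge b–d. Hence tw(G) = 1 exactly.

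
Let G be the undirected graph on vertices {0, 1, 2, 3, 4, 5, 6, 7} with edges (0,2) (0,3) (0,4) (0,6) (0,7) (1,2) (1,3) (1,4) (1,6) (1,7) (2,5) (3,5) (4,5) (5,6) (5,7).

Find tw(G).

3

A width-3 tree decomposition is:
Bags: B1 = {0, 1, 5, 6}  B2 = {0, 1, 5, 7}  B3 = {0, 1, 2, 5}  B4 = {0, 1, 3, 5}  B5 = {0, 1, 4, 5}
Tree: B1–B2, B2–B3, B3–B4, B4–B5
Every bag has size at most 4, so the width is 4 − 1 = 3 and tw(G) ≤ 3. For the lower bound: the 4 vertex sets {5,6}, {0,7}, {1}, {2} are disjoint, each induces a connected subgraph, and every pair is joined by at least one edge of G. Contracting each set to a single vertex therefore yields K_{4} as a minor, and since treewidth is minor-monotone, tw(G) ≥ tw(K_{4}) = 3. Hence tw(G) = 3 exactly.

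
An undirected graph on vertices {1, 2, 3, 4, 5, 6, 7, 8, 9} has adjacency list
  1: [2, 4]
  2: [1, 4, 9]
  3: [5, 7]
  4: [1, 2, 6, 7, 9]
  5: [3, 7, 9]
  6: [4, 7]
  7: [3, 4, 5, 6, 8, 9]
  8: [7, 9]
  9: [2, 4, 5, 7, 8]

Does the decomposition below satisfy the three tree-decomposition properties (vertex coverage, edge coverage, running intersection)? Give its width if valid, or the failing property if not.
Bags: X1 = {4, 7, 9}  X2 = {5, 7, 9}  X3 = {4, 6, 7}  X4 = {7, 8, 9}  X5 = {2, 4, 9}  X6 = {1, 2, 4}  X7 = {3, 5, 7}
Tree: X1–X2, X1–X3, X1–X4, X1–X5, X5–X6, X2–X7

Yes; width 2.

Checking the three conditions: (i) the bags cover all of {1, 2, 3, 4, 5, 6, 7, 8, 9}; (ii) for each edge, some bag contains both endpoints; (iii) the bags containing any fixed vertex form a subtree. All hold, so the decomposition is valid with width 3 − 1 = 2.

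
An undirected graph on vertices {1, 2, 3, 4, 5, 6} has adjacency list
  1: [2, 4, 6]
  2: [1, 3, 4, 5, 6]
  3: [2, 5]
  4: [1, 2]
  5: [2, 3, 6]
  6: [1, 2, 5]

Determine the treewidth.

A width-2 tree decomposition is:
Bags: B1 = {2, 5, 6}  B2 = {2, 3, 5}  B3 = {1, 2, 6}  B4 = {1, 2, 4}
Tree: B1–B2, B1–B3, B3–B4
Each bag holds 3 vertices, so the decomposition has width 2, which upper-bounds the treewidth. For the lower bound, the 3 vertices {1, 2, 4} are pairwise adjacent, and any tree decomposition puts a clique entirely inside one bag — forcing width ≥ 2. Combining the bounds, tw(G) = 2.

2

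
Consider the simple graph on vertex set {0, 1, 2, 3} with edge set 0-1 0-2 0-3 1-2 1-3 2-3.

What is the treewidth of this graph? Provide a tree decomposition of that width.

Treewidth 3.
One optimal decomposition is:
Bags: B1 = {0, 1, 2, 3}
Tree: (single bag)

With just one bag of size 4, the width is 4 − 1 = 3, so tw(G) ≤ 3. Conversely, {0, 1, 2, 3} is a clique of size 4, and the vertices of any clique must share a bag in every tree decomposition; so some bag has ≥ 4 vertices and tw(G) ≥ 3. Hence tw(G) = 3 exactly.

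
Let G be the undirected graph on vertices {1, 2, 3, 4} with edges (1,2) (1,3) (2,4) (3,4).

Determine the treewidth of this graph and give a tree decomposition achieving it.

The largest bag has 3 vertices, giving width 2; this decomposition certifies tw(G) ≤ 2. For the lower bound, G contains the cycle 3–1–2–4–3, so G is not a forest; only forests have treewidth ≤ 1, hence tw(G) ≥ 2. Therefore the treewidth is 2.

Treewidth 2.
One optimal decomposition is:
Bags: B1 = {1, 2, 3}  B2 = {2, 3, 4}
Tree: B1–B2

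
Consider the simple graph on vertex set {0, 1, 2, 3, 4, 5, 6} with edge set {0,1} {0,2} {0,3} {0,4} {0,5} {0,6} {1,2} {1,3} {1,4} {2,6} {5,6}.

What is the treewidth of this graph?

A width-2 tree decomposition is:
Bags: B1 = {0, 2, 6}  B2 = {0, 5, 6}  B3 = {0, 1, 2}  B4 = {0, 1, 3}  B5 = {0, 1, 4}
Tree: B1–B2, B1–B3, B3–B4, B3–B5
Each bag holds 3 vertices, so the decomposition has width 2, which upper-bounds the treewidth. For the lower bound, the 3 vertices {0, 1, 2} are pairwise adjacent, and any tree decomposition puts a clique entirely inside one bag — forcing width ≥ 2. Therefore the treewidth is 2.

2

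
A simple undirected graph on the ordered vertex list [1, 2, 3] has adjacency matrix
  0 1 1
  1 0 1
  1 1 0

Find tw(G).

A width-2 tree decomposition is:
Bags: B1 = {1, 2, 3}
Tree: (single bag)
With just one bag of size 3, the width is 3 − 1 = 2, so tw(G) ≤ 2. For the lower bound, the 3 vertices {1, 2, 3} are pairwise adjacent, and any tree decomposition puts a clique entirely inside one bag — forcing width ≥ 2. The upper and lower bounds meet at 2, so that is the treewidth.

2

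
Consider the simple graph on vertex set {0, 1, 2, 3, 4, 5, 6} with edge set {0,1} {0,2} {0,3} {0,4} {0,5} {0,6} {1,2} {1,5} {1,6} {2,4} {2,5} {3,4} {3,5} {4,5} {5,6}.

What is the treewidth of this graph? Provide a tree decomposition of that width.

Treewidth 3.
One optimal decomposition is:
Bags: B1 = {0, 3, 4, 5}  B2 = {0, 2, 4, 5}  B3 = {0, 1, 2, 5}  B4 = {0, 1, 5, 6}
Tree: B1–B2, B2–B3, B3–B4

Each bag holds 4 vertices, so the decomposition has width 3, which upper-bounds the treewidth. Conversely, {0, 1, 2, 5} is a clique of size 4, and the vertices of any clique must share a bag in every tree decomposition; so some bag has ≥ 4 vertices and tw(G) ≥ 3. Hence tw(G) = 3 exactly.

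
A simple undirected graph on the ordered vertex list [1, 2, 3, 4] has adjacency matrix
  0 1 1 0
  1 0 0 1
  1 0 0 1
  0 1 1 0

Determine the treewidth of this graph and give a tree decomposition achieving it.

Treewidth 2.
One optimal decomposition is:
Bags: B1 = {1, 2, 3}  B2 = {2, 3, 4}
Tree: B1–B2

Each bag holds 3 vertices, so the decomposition has width 2, which upper-bounds the treewidth. Since 3–1–2–4–3 is a cycle in G, G is not acyclic. Forests are exactly the graphs of treewidth ≤ 1, so tw(G) ≥ 2. The upper and lower bounds meet at 2, so that is the treewidth.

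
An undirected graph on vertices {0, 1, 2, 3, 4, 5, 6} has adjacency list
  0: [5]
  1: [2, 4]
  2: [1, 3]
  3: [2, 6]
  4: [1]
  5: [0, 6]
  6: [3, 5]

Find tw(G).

1

A width-1 tree decomposition is:
Bags: B1 = {1, 4}  B2 = {1, 2}  B3 = {2, 3}  B4 = {3, 6}  B5 = {5, 6}  B6 = {0, 5}
Tree: B1–B2, B2–B3, B3–B4, B4–B5, B5–B6
Every bag has size at most 2, so the width is 2 − 1 = 1 and tw(G) ≤ 1. Since G has at least one edge (e.g. 4–1), it is not an edgeless graph, so tw(G) ≥ 1. Therefore the treewidth is 1.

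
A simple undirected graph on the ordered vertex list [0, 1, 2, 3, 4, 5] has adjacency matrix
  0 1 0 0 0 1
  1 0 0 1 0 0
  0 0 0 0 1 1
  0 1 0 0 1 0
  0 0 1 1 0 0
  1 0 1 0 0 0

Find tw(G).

2

A width-2 tree decomposition is:
Bags: B1 = {1, 3, 4}  B2 = {1, 2, 4}  B3 = {1, 2, 5}  B4 = {0, 1, 5}
Tree: B1–B2, B2–B3, B3–B4
Each bag holds 3 vertices, so the decomposition has width 2, which upper-bounds the treewidth. Since 1–3–4–2–5–0–1 is a cycle in G, G is not acyclic. Forests are exactly the graphs of treewidth ≤ 1, so tw(G) ≥ 2. Combining the bounds, tw(G) = 2.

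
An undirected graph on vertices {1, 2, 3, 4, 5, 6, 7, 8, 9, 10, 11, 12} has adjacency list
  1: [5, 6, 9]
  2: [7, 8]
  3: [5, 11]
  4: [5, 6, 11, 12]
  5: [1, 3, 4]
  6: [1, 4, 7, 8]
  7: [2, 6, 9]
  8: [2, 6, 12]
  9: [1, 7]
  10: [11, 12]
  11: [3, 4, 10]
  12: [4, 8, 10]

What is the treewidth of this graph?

3

A width-3 tree decomposition is:
Bags: B1 = {3, 10, 11, 12}  B2 = {3, 4, 11, 12}  B3 = {3, 4, 5, 12}  B4 = {4, 5, 8, 12}  B5 = {4, 5, 6, 8}  B6 = {1, 5, 6, 8}  B7 = {1, 2, 6, 8}  B8 = {1, 2, 6, 7}  B9 = {1, 2, 7, 9}
Tree: B1–B2, B2–B3, B3–B4, B4–B5, B5–B6, B6–B7, B7–B8, B8–B9
The largest bag has 4 vertices, giving width 3; this decomposition certifies tw(G) ≤ 3. For the lower bound: the 4 vertex sets {3,10,11}, {12}, {4}, {1,5,6,8} are disjoint, each induces a connected subgraph, and every pair is joined by at least one edge of G. Contracting each set to a single vertex therefore yields K_{4} as a minor, and since treewidth is minor-monotone, tw(G) ≥ tw(K_{4}) = 3. Therefore the treewidth is 3.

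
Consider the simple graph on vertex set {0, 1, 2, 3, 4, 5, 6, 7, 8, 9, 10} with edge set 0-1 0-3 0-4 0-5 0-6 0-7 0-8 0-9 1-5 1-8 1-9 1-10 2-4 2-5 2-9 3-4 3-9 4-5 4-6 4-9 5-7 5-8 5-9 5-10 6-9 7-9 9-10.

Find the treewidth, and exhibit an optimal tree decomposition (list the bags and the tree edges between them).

Treewidth 3.
One such decomposition:
Bags: B1 = {0, 1, 5, 8}  B2 = {0, 1, 5, 9}  B3 = {0, 5, 7, 9}  B4 = {1, 5, 9, 10}  B5 = {0, 4, 5, 9}  B6 = {0, 4, 6, 9}  B7 = {0, 3, 4, 9}  B8 = {2, 4, 5, 9}
Tree: B1–B2, B2–B3, B2–B4, B2–B5, B5–B6, B5–B7, B5–B8

The largest bag has 4 vertices, giving width 3; this decomposition certifies tw(G) ≤ 3. On the other hand G contains the 4-clique {0, 1, 5, 8}. A clique must lie in a single bag of any decomposition, so no decomposition can have width below 3. The upper and lower bounds meet at 3, so that is the treewidth.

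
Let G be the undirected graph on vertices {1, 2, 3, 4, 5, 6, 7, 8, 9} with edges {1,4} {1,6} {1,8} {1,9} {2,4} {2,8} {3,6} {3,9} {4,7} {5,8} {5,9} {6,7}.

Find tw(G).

3

A width-3 tree decomposition is:
Bags: B1 = {3, 5, 6, 9}  B2 = {1, 5, 6, 9}  B3 = {1, 5, 6, 8}  B4 = {1, 6, 7, 8}  B5 = {1, 4, 7, 8}  B6 = {2, 4, 7, 8}
Tree: B1–B2, B2–B3, B3–B4, B4–B5, B5–B6
Each bag holds 4 vertices, so the decomposition has width 3, which upper-bounds the treewidth. For the lower bound: the 4 vertex sets {3,5,9}, {6}, {1}, {2,4,7,8} are disjoint, each induces a connected subgraph, and every pair is joined by at least one edge of G. Contracting each set to a single vertex therefore yields K_{4} as a minor, and since treewidth is minor-monotone, tw(G) ≥ tw(K_{4}) = 3. The upper and lower bounds meet at 3, so that is the treewidth.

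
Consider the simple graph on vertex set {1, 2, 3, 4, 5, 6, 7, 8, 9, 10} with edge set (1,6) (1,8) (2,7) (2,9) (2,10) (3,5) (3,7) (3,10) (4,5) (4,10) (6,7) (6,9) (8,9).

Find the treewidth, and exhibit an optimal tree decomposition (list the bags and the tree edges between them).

Each bag holds 3 vertices, so the decomposition has width 2, which upper-bounds the treewidth. The edges 4–5–3–10–4 form a cycle, so G is not a tree and its treewidth is at least 2. Therefore the treewidth is 2.

Treewidth 2.
Bags: B1 = {4, 5, 10}  B2 = {3, 5, 10}  B3 = {2, 3, 10}  B4 = {2, 3, 7}  B5 = {2, 7, 9}  B6 = {6, 7, 9}  B7 = {6, 8, 9}  B8 = {1, 6, 8}
Tree: B1–B2, B2–B3, B3–B4, B4–B5, B5–B6, B6–B7, B7–B8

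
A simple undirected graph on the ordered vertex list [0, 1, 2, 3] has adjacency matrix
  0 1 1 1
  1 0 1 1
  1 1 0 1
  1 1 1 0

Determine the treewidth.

3

A width-3 tree decomposition is:
Bags: B1 = {0, 1, 2, 3}
Tree: (single bag)
With just one bag of size 4, the width is 4 − 1 = 3, so tw(G) ≤ 3. On the other hand G contains the 4-clique {0, 1, 2, 3}. A clique must lie in a single bag of any decomposition, so no decomposition can have width below 3. The upper and lower bounds meet at 3, so that is the treewidth.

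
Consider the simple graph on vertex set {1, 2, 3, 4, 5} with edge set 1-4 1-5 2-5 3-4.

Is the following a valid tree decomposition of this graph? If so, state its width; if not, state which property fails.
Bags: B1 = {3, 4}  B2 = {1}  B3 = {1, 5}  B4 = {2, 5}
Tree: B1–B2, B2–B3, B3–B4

A tree decomposition must satisfy three properties: every vertex lies in some bag; for every edge, both endpoints lie together in some bag; and for every vertex, the bags containing it form a connected subtree. Here edge (4,1) lies in no bag, so the decomposition is invalid.

No — edge (4,1) lies in no bag.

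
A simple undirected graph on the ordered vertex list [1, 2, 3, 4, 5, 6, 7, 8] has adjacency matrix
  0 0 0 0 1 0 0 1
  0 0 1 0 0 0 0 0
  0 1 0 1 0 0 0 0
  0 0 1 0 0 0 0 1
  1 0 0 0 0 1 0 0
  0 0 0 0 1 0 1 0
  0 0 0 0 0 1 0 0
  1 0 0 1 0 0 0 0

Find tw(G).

1

A width-1 tree decomposition is:
Bags: B1 = {2, 3}  B2 = {3, 4}  B3 = {4, 8}  B4 = {1, 8}  B5 = {1, 5}  B6 = {5, 6}  B7 = {6, 7}
Tree: B1–B2, B2–B3, B3–B4, B4–B5, B5–B6, B6–B7
The largest bag has 2 vertices, giving width 1; this decomposition certifies tw(G) ≤ 1. G has an edge, so its treewidth is at least 1. Therefore the treewidth is 1.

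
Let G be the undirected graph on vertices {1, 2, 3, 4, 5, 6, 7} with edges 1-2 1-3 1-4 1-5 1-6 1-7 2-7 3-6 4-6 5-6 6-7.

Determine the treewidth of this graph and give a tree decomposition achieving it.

Treewidth 2.
One such decomposition:
Bags: B1 = {1, 4, 6}  B2 = {1, 6, 7}  B3 = {1, 3, 6}  B4 = {1, 5, 6}  B5 = {1, 2, 7}
Tree: B1–B2, B2–B3, B3–B4, B2–B5

Each bag holds 3 vertices, so the decomposition has width 2, which upper-bounds the treewidth. Conversely, {1, 2, 7} is a clique of size 3, and the vertices of any clique must share a bag in every tree decomposition; so some bag has ≥ 3 vertices and tw(G) ≥ 2. The upper and lower bounds meet at 2, so that is the treewidth.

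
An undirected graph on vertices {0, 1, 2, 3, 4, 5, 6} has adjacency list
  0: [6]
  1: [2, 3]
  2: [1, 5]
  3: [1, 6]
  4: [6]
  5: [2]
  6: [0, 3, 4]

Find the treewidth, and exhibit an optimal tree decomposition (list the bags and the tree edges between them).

Treewidth 1.
Bags: B1 = {4, 6}  B2 = {3, 6}  B3 = {1, 3}  B4 = {1, 2}  B5 = {2, 5}  B6 = {0, 6}
Tree: B1–B2, B2–B3, B3–B4, B4–B5, B1–B6

Every bag has size at most 2, so the width is 2 − 1 = 1 and tw(G) ≤ 1. G has an edge, so its treewidth is at least 1. Therefore the treewidth is 1.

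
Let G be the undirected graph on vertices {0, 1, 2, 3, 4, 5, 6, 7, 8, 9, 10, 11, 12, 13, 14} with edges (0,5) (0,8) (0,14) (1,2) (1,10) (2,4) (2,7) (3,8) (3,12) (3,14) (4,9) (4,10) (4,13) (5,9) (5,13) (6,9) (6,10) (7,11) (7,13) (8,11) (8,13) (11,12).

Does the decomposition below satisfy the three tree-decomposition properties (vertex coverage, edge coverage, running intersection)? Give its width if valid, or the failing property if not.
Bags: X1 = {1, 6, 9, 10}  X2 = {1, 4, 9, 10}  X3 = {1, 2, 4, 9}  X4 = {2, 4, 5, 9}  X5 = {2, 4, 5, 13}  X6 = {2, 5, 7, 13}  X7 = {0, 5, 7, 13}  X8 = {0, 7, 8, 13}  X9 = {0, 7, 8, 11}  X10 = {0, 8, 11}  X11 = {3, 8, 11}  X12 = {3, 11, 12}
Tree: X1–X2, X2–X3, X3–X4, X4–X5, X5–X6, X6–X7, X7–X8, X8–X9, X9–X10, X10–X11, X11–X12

No — vertex 14 appears in no bag.

A tree decomposition must satisfy three properties: every vertex lies in some bag; for every edge, both endpoints lie together in some bag; and for every vertex, the bags containing it form a connected subtree. Here vertex 14 appears in no bag, so the decomposition is invalid.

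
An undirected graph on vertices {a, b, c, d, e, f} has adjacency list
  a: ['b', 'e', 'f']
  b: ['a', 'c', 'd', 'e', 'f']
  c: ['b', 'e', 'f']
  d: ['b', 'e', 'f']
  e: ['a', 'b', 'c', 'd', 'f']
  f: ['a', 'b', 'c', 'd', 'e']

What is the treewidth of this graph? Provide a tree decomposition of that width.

Every bag has size at most 4, so the width is 4 − 1 = 3 and tw(G) ≤ 3. On the other hand G contains the 4-clique {b, d, e, f}. A clique must lie in a single bag of any decomposition, so no decomposition can have width below 3. Combining the bounds, tw(G) = 3.

Treewidth 3.
One optimal decomposition is:
Bags: B1 = {a, b, e, f}  B2 = {b, d, e, f}  B3 = {b, c, e, f}
Tree: B1–B2, B1–B3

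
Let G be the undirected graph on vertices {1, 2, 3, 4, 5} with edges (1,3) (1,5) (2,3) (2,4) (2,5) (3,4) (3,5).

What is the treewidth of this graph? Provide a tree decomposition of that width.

Treewidth 2.
One such decomposition:
Bags: B1 = {2, 3, 4}  B2 = {2, 3, 5}  B3 = {1, 3, 5}
Tree: B1–B2, B2–B3

Every bag has size at most 3, so the width is 3 − 1 = 2 and tw(G) ≤ 2. On the other hand G contains the 3-clique {1, 3, 5}. A clique must lie in a single bag of any decomposition, so no decomposition can have width below 2. Hence tw(G) = 2 exactly.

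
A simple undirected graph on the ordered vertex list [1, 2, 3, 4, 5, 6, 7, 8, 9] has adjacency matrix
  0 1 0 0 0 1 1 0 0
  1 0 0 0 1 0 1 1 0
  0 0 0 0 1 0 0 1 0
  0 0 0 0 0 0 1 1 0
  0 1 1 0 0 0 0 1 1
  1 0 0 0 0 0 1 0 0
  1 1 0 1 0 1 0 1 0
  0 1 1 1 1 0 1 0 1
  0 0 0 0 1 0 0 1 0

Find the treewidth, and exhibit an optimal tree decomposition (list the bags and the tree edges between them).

Each bag holds 3 vertices, so the decomposition has width 2, which upper-bounds the treewidth. Conversely, {4, 7, 8} is a clique of size 3, and the vertices of any clique must share a bag in every tree decomposition; so some bag has ≥ 3 vertices and tw(G) ≥ 2. Therefore the treewidth is 2.

Treewidth 2.
One optimal decomposition is:
Bags: B1 = {2, 5, 8}  B2 = {2, 7, 8}  B3 = {5, 8, 9}  B4 = {4, 7, 8}  B5 = {1, 2, 7}  B6 = {3, 5, 8}  B7 = {1, 6, 7}
Tree: B1–B2, B1–B3, B2–B4, B2–B5, B3–B6, B5–B7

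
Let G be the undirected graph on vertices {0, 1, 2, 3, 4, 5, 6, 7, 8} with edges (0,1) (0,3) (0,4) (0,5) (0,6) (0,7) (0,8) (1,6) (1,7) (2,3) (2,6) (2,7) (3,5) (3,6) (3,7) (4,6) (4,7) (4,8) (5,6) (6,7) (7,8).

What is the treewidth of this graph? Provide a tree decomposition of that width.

Every bag has size at most 4, so the width is 4 − 1 = 3 and tw(G) ≤ 3. Conversely, {0, 4, 7, 8} is a clique of size 4, and the vertices of any clique must share a bag in every tree decomposition; so some bag has ≥ 4 vertices and tw(G) ≥ 3. Hence tw(G) = 3 exactly.

Treewidth 3.
One such decomposition:
Bags: B1 = {0, 3, 6, 7}  B2 = {0, 4, 6, 7}  B3 = {0, 4, 7, 8}  B4 = {0, 1, 6, 7}  B5 = {0, 3, 5, 6}  B6 = {2, 3, 6, 7}
Tree: B1–B2, B2–B3, B1–B4, B1–B5, B1–B6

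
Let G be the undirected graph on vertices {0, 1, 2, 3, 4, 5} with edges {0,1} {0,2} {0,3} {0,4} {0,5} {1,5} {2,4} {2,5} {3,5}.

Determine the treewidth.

2

A width-2 tree decomposition is:
Bags: B1 = {0, 1, 5}  B2 = {0, 3, 5}  B3 = {0, 2, 5}  B4 = {0, 2, 4}
Tree: B1–B2, B2–B3, B3–B4
The largest bag has 3 vertices, giving width 2; this decomposition certifies tw(G) ≤ 2. For the lower bound, the 3 vertices {0, 2, 4} are pairwise adjacent, and any tree decomposition puts a clique entirely inside one bag — forcing width ≥ 2. The upper and lower bounds meet at 2, so that is the treewidth.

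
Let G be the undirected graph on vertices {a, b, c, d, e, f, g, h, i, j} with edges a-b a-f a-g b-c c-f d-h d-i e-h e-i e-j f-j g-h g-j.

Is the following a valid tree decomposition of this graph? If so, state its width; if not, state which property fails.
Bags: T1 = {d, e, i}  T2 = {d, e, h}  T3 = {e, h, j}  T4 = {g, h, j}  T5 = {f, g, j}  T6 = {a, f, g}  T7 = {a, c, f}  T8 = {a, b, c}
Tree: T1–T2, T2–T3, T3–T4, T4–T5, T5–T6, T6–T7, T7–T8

Vertex coverage: the bags together contain {a, b, c, d, e, f, g, h, i, j}, the full vertex set. Edge coverage: each edge of G has both endpoints in at least one bag. Running intersection: for every vertex, the bags containing it form a connected subtree. All three properties hold, so this is a valid tree decomposition of width max|bag| − 1 = 2, and hence tw(G) ≤ 2.

Yes; width 2.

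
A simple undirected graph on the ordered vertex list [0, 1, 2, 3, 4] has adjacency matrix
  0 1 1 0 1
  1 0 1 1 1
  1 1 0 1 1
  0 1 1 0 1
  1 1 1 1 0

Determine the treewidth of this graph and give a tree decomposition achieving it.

The largest bag has 4 vertices, giving width 3; this decomposition certifies tw(G) ≤ 3. For the lower bound, the 4 vertices {0, 1, 2, 4} are pairwise adjacent, and any tree decomposition puts a clique entirely inside one bag — forcing width ≥ 3. Combining the bounds, tw(G) = 3.

Treewidth 3.
Bags: B1 = {1, 2, 3, 4}  B2 = {0, 1, 2, 4}
Tree: B1–B2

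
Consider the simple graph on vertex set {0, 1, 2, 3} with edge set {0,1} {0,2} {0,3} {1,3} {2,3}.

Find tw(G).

2

A width-2 tree decomposition is:
Bags: B1 = {0, 1, 3}  B2 = {0, 2, 3}
Tree: B1–B2
The largest bag has 3 vertices, giving width 2; this decomposition certifies tw(G) ≤ 2. On the other hand G contains the 3-clique {0, 1, 3}. A clique must lie in a single bag of any decomposition, so no decomposition can have width below 2. Therefore the treewidth is 2.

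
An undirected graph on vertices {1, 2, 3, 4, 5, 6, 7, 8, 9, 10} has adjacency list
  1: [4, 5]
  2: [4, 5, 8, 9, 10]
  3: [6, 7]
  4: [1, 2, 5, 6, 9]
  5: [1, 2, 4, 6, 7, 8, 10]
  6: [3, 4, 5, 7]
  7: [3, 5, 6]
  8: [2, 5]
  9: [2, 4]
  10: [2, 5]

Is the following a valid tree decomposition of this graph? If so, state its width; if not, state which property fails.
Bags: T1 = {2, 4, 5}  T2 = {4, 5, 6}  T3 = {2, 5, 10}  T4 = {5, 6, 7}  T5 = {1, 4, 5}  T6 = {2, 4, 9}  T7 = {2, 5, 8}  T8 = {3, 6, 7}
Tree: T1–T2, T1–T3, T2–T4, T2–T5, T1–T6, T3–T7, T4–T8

Yes; width 2.

Checking the three conditions: (i) the bags cover all of {1, 2, 3, 4, 5, 6, 7, 8, 9, 10}; (ii) for each edge, some bag contains both endpoints; (iii) the bags containing any fixed vertex form a subtree. All hold, so the decomposition is valid with width 3 − 1 = 2.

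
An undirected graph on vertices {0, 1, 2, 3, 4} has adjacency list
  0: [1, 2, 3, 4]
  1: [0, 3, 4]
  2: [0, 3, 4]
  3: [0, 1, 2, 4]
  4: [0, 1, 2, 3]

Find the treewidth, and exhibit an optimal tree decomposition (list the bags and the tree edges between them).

Treewidth 3.
Bags: B1 = {0, 1, 3, 4}  B2 = {0, 2, 3, 4}
Tree: B1–B2

Each bag holds 4 vertices, so the decomposition has width 3, which upper-bounds the treewidth. Conversely, {0, 1, 3, 4} is a clique of size 4, and the vertices of any clique must share a bag in every tree decomposition; so some bag has ≥ 4 vertices and tw(G) ≥ 3. Therefore the treewidth is 3.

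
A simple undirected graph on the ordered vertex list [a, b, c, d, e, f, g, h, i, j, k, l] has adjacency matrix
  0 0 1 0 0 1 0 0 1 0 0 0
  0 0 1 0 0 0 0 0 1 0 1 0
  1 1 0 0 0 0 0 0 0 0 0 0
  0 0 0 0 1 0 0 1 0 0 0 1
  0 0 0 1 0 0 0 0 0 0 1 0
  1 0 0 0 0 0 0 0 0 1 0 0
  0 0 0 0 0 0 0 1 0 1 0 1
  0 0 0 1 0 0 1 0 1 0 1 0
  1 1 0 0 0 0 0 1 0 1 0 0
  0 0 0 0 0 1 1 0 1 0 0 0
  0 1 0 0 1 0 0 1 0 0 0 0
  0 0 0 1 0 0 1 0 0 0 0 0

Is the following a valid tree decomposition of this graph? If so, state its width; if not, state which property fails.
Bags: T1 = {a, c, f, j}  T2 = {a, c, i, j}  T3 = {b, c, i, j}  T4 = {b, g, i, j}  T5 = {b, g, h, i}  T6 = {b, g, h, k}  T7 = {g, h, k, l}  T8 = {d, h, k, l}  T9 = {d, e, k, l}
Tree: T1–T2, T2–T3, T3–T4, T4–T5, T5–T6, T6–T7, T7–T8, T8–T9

Every vertex of G appears in some bag (union = {a, b, c, d, e, f, g, h, i, j, k, l}); every edge is covered by a bag; and for each vertex v the set of bags containing v is connected in the bag tree. The decomposition is therefore valid. The largest bag has 4 vertices, so the width is 3.

Yes; width 3.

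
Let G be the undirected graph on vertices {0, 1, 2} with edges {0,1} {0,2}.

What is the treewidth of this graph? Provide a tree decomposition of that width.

Treewidth 1.
One optimal decomposition is:
Bags: B1 = {0, 2}  B2 = {0, 1}
Tree: B1–B2

Every bag has size at most 2, so the width is 2 − 1 = 1 and tw(G) ≤ 1. G has an edge, so its treewidth is at least 1. Therefore the treewidth is 1.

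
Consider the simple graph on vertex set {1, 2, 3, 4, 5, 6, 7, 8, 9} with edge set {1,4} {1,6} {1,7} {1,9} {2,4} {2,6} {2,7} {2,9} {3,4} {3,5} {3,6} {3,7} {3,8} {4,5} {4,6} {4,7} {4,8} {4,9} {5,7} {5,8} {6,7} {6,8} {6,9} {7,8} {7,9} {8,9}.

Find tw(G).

4

A width-4 tree decomposition is:
Bags: B1 = {3, 4, 6, 7, 8}  B2 = {4, 6, 7, 8, 9}  B3 = {2, 4, 6, 7, 9}  B4 = {1, 4, 6, 7, 9}  B5 = {3, 4, 5, 7, 8}
Tree: B1–B2, B2–B3, B2–B4, B1–B5
The largest bag has 5 vertices, giving width 4; this decomposition certifies tw(G) ≤ 4. For the lower bound, the 5 vertices {3, 4, 5, 7, 8} are pairwise adjacent, and any tree decomposition puts a clique entirely inside one bag — forcing width ≥ 4. Therefore the treewidth is 4.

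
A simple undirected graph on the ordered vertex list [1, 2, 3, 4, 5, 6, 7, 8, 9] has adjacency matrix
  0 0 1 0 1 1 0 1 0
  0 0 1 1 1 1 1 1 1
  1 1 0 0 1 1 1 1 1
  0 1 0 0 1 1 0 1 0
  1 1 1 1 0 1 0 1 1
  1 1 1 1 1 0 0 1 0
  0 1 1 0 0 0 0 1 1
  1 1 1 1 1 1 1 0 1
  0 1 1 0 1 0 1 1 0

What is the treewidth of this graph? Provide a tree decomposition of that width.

Every bag has size at most 5, so the width is 5 − 1 = 4 and tw(G) ≤ 4. Conversely, {1, 3, 5, 6, 8} is a clique of size 5, and the vertices of any clique must share a bag in every tree decomposition; so some bag has ≥ 5 vertices and tw(G) ≥ 4. Therefore the treewidth is 4.

Treewidth 4.
Bags: B1 = {2, 4, 5, 6, 8}  B2 = {2, 3, 5, 6, 8}  B3 = {2, 3, 5, 8, 9}  B4 = {2, 3, 7, 8, 9}  B5 = {1, 3, 5, 6, 8}
Tree: B1–B2, B2–B3, B3–B4, B2–B5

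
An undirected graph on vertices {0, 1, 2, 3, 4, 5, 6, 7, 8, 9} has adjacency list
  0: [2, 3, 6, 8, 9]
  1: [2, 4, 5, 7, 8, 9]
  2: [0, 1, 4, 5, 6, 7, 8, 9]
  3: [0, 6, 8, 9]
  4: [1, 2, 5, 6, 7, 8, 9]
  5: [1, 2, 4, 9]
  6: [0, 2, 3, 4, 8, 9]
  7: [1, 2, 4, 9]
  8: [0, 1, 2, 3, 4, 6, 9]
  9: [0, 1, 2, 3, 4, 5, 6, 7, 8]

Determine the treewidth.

A width-4 tree decomposition is:
Bags: B1 = {0, 2, 6, 8, 9}  B2 = {2, 4, 6, 8, 9}  B3 = {1, 2, 4, 8, 9}  B4 = {0, 3, 6, 8, 9}  B5 = {1, 2, 4, 7, 9}  B6 = {1, 2, 4, 5, 9}
Tree: B1–B2, B2–B3, B1–B4, B3–B5, B3–B6
Every bag has size at most 5, so the width is 5 − 1 = 4 and tw(G) ≤ 4. On the other hand G contains the 5-clique {0, 2, 6, 8, 9}. A clique must lie in a single bag of any decomposition, so no decomposition can have width below 4. Therefore the treewidth is 4.

4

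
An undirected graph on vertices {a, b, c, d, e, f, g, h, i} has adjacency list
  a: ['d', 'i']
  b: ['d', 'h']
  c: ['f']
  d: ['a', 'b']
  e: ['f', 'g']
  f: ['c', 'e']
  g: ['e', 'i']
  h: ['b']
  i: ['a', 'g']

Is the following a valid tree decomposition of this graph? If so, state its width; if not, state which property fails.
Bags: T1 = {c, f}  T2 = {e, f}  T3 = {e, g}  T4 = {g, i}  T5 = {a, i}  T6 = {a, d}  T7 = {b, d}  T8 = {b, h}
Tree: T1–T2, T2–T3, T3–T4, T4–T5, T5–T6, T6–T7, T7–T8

Checking the three conditions: (i) the bags cover all of {a, b, c, d, e, f, g, h, i}; (ii) for each edge, some bag contains both endpoints; (iii) the bags containing any fixed vertex form a subtree. All hold, so the decomposition is valid with width 2 − 1 = 1.

Yes; width 1.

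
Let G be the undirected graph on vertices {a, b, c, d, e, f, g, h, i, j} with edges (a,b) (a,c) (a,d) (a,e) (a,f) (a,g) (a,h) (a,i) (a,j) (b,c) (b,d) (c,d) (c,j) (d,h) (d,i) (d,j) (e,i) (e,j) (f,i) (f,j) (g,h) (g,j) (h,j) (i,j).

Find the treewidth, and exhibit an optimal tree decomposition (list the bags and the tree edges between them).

Every bag has size at most 4, so the width is 4 − 1 = 3 and tw(G) ≤ 3. For the lower bound, the 4 vertices {a, d, h, j} are pairwise adjacent, and any tree decomposition puts a clique entirely inside one bag — forcing width ≥ 3. Hence tw(G) = 3 exactly.

Treewidth 3.
Bags: B1 = {a, b, c, d}  B2 = {a, c, d, j}  B3 = {a, d, i, j}  B4 = {a, d, h, j}  B5 = {a, f, i, j}  B6 = {a, e, i, j}  B7 = {a, g, h, j}
Tree: B1–B2, B2–B3, B3–B4, B3–B5, B3–B6, B4–B7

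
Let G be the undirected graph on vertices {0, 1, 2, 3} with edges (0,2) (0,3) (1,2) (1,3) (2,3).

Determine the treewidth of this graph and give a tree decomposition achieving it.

Treewidth 2.
One optimal decomposition is:
Bags: B1 = {1, 2, 3}  B2 = {0, 2, 3}
Tree: B1–B2

Each bag holds 3 vertices, so the decomposition has width 2, which upper-bounds the treewidth. Conversely, {0, 2, 3} is a clique of size 3, and the vertices of any clique must share a bag in every tree decomposition; so some bag has ≥ 3 vertices and tw(G) ≥ 2. The upper and lower bounds meet at 2, so that is the treewidth.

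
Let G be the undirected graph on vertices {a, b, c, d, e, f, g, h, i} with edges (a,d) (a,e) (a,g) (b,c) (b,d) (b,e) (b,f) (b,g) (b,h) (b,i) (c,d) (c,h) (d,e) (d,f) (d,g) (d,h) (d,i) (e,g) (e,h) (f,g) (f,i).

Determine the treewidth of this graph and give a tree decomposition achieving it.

Treewidth 3.
One optimal decomposition is:
Bags: B1 = {a, d, e, g}  B2 = {b, d, e, g}  B3 = {b, d, e, h}  B4 = {b, d, f, g}  B5 = {b, d, f, i}  B6 = {b, c, d, h}
Tree: B1–B2, B2–B3, B2–B4, B4–B5, B3–B6

Every bag has size at most 4, so the width is 4 − 1 = 3 and tw(G) ≤ 3. For the lower bound, the 4 vertices {a, d, e, g} are pairwise adjacent, and any tree decomposition puts a clique entirely inside one bag — forcing width ≥ 3. Therefore the treewidth is 3.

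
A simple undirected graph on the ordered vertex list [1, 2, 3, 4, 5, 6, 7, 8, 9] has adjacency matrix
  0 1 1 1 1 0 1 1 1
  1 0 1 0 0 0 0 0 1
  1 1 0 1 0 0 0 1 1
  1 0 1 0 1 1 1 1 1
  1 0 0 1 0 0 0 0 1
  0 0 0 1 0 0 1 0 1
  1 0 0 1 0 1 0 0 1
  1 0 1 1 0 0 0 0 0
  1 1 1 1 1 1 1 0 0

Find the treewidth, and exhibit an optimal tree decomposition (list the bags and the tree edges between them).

Every bag has size at most 4, so the width is 4 − 1 = 3 and tw(G) ≤ 3. On the other hand G contains the 4-clique {1, 2, 3, 9}. A clique must lie in a single bag of any decomposition, so no decomposition can have width below 3. Therefore the treewidth is 3.

Treewidth 3.
One such decomposition:
Bags: B1 = {1, 4, 7, 9}  B2 = {1, 4, 5, 9}  B3 = {4, 6, 7, 9}  B4 = {1, 3, 4, 9}  B5 = {1, 2, 3, 9}  B6 = {1, 3, 4, 8}
Tree: B1–B2, B1–B3, B2–B4, B4–B5, B4–B6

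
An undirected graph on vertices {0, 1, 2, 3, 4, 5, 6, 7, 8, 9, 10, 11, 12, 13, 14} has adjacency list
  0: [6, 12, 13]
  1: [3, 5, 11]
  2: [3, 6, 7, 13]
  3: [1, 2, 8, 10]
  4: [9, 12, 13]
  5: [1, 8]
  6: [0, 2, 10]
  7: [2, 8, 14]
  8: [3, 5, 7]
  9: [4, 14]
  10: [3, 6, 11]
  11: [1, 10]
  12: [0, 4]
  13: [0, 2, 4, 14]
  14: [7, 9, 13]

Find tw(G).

A width-3 tree decomposition is:
Bags: B1 = {0, 4, 9, 12}  B2 = {0, 4, 9, 13}  B3 = {0, 9, 13, 14}  B4 = {0, 6, 13, 14}  B5 = {2, 6, 13, 14}  B6 = {2, 6, 7, 14}  B7 = {2, 6, 7, 10}  B8 = {2, 3, 7, 10}  B9 = {3, 7, 8, 10}  B10 = {3, 8, 10, 11}  B11 = {1, 3, 8, 11}  B12 = {1, 5, 8, 11}
Tree: B1–B2, B2–B3, B3–B4, B4–B5, B5–B6, B6–B7, B7–B8, B8–B9, B9–B10, B10–B11, B11–B12
The largest bag has 4 vertices, giving width 3; this decomposition certifies tw(G) ≤ 3. For the lower bound: the 4 vertex sets {4,9,12}, {0}, {13}, {2,6,7,14} are disjoint, each induces a connected subgraph, and every pair is joined by at least one edge of G. Contracting each set to a single vertex therefore yields K_{4} as a minor, and since treewidth is minor-monotone, tw(G) ≥ tw(K_{4}) = 3. The upper and lower bounds meet at 3, so that is the treewidth.

3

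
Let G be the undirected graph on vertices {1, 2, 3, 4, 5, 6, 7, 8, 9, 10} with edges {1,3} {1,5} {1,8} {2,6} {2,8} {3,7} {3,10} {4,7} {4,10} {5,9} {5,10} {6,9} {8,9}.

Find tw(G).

A width-2 tree decomposition is:
Bags: B1 = {2, 6, 8}  B2 = {6, 8, 9}  B3 = {1, 8, 9}  B4 = {1, 5, 9}  B5 = {1, 3, 5}  B6 = {3, 5, 10}  B7 = {3, 7, 10}  B8 = {4, 7, 10}
Tree: B1–B2, B2–B3, B3–B4, B4–B5, B5–B6, B6–B7, B7–B8
Every bag has size at most 3, so the width is 3 − 1 = 2 and tw(G) ≤ 2. For the lower bound, G contains the cycle 2–6–9–8–2, so G is not a forest; only forests have treewidth ≤ 1, hence tw(G) ≥ 2. The upper and lower bounds meet at 2, so that is the treewidth.

2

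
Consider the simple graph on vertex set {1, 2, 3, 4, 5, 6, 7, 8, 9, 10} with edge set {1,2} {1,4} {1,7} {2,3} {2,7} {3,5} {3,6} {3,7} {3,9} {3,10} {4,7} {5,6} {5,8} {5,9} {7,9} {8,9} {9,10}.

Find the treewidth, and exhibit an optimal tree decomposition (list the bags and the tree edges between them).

Each bag holds 3 vertices, so the decomposition has width 2, which upper-bounds the treewidth. On the other hand G contains the 3-clique {5, 8, 9}. A clique must lie in a single bag of any decomposition, so no decomposition can have width below 2. Hence tw(G) = 2 exactly.

Treewidth 2.
One such decomposition:
Bags: B1 = {3, 5, 6}  B2 = {3, 5, 9}  B3 = {3, 7, 9}  B4 = {3, 9, 10}  B5 = {2, 3, 7}  B6 = {1, 2, 7}  B7 = {1, 4, 7}  B8 = {5, 8, 9}
Tree: B1–B2, B2–B3, B3–B4, B3–B5, B5–B6, B6–B7, B2–B8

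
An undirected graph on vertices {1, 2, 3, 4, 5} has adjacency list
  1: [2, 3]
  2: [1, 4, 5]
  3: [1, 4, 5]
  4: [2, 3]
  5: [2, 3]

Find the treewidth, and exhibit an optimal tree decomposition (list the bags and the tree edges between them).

The largest bag has 3 vertices, giving width 2; this decomposition certifies tw(G) ≤ 2. The edges 3–4–2–1–3 form a cycle, so G is not a tree and its treewidth is at least 2. The upper and lower bounds meet at 2, so that is the treewidth.

Treewidth 2.
One such decomposition:
Bags: B1 = {2, 3, 4}  B2 = {1, 2, 3}  B3 = {2, 3, 5}
Tree: B1–B2, B2–B3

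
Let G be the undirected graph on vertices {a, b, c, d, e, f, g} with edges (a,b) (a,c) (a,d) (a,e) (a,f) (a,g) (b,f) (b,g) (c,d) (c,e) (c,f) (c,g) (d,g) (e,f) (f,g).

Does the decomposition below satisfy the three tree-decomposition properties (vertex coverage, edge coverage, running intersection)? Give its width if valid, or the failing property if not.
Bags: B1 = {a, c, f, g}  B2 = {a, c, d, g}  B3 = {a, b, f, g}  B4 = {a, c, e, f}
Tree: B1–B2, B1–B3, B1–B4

Every vertex of G appears in some bag (union = {a, b, c, d, e, f, g}); every edge is covered by a bag; and for each vertex v the set of bags containing v is connected in the bag tree. The decomposition is therefore valid. The largest bag has 4 vertices, so the width is 3.

Yes; width 3.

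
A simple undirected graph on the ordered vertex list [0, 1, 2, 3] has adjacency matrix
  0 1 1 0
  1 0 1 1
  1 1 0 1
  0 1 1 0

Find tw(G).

A width-2 tree decomposition is:
Bags: B1 = {1, 2, 3}  B2 = {0, 1, 2}
Tree: B1–B2
Every bag has size at most 3, so the width is 3 − 1 = 2 and tw(G) ≤ 2. Conversely, {0, 1, 2} is a clique of size 3, and the vertices of any clique must share a bag in every tree decomposition; so some bag has ≥ 3 vertices and tw(G) ≥ 2. The upper and lower bounds meet at 2, so that is the treewidth.

2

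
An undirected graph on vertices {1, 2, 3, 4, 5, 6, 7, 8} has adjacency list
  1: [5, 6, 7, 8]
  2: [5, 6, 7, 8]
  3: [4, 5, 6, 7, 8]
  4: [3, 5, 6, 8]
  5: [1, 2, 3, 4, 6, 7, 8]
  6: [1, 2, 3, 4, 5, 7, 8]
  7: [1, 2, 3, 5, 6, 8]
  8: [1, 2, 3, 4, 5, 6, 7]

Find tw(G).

4

A width-4 tree decomposition is:
Bags: B1 = {3, 5, 6, 7, 8}  B2 = {2, 5, 6, 7, 8}  B3 = {3, 4, 5, 6, 8}  B4 = {1, 5, 6, 7, 8}
Tree: B1–B2, B1–B3, B2–B4
Each bag holds 5 vertices, so the decomposition has width 4, which upper-bounds the treewidth. On the other hand G contains the 5-clique {3, 4, 5, 6, 8}. A clique must lie in a single bag of any decomposition, so no decomposition can have width below 4. Therefore the treewidth is 4.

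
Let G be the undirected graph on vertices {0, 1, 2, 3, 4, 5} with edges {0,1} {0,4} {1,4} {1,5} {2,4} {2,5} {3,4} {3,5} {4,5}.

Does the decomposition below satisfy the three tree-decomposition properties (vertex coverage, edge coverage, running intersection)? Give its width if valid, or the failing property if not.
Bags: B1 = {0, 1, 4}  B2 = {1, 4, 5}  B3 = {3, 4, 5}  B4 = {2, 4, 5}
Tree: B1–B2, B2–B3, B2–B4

Yes; width 2.

Vertex coverage: the bags together contain {0, 1, 2, 3, 4, 5}, the full vertex set. Edge coverage: each edge of G has both endpoints in at least one bag. Running intersection: for every vertex, the bags containing it form a connected subtree. All three properties hold, so this is a valid tree decomposition of width max|bag| − 1 = 2, and hence tw(G) ≤ 2.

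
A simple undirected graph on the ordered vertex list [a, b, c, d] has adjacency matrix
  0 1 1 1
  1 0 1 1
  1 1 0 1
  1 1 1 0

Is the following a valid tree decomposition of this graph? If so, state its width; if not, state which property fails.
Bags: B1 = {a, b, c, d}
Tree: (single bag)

Every vertex of G appears in some bag (union = {a, b, c, d}); every edge is covered by a bag; and for each vertex v the set of bags containing v is connected in the bag tree. The decomposition is therefore valid. The largest bag has 4 vertices, so the width is 3.

Yes; width 3.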